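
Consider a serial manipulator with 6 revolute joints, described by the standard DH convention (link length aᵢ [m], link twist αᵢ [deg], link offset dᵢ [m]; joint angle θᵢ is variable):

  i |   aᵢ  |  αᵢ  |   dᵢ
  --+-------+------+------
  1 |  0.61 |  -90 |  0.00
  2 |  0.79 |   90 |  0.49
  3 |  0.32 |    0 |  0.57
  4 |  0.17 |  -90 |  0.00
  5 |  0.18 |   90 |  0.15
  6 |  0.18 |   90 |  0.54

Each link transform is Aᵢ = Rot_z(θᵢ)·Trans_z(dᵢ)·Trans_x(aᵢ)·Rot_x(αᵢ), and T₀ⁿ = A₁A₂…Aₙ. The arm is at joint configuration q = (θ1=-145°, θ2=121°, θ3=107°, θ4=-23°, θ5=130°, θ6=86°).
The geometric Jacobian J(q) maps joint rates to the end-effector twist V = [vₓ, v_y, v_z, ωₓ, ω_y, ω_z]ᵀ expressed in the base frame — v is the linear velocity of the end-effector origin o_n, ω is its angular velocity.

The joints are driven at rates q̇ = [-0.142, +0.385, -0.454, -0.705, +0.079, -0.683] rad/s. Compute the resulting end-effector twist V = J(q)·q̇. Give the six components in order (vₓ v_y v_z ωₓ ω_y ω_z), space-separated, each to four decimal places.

0.4597 0.0983 -0.4865 0.3764 0.4187 0.3430

o_n = [0.3619, -1.3188, -0.3961]
J₁: ẑ×o_n = [1.3188, 0.3619, -0.0000], ω = ẑ
J2: z=[0.5736, -0.8192, 0.0000] o=[-0.4997, -0.3499, 0.0000] → [0.3244, 0.2272, 0.1500, 0.5736, -0.8192, 0.0000]
J3: z=[-0.7022, -0.4917, -0.5150] o=[0.1147, -0.5179, -0.6772] → [-0.5507, 0.0701, 0.6839, -0.7022, -0.4917, -0.5150]
J4: z=[-0.7022, -0.4917, -0.5150] o=[-0.1495, -1.0764, -0.8905] → [-0.3679, 0.0838, 0.4216, -0.7022, -0.4917, -0.5150]
J5: z=[-0.3596, -0.3794, 0.8525] o=[-0.0450, -1.2097, -0.9058] → [-0.1004, 0.5302, 0.1936, -0.3596, -0.3794, 0.8525]
J6: z=[0.9221, -0.2844, 0.2624] o=[-0.0733, -1.1081, -0.6965] → [-0.0302, -0.1629, -0.0705, 0.9221, -0.2844, 0.2624]
V = J·q̇ = [0.4597, 0.0983, -0.4865, 0.3764, 0.4187, 0.3430]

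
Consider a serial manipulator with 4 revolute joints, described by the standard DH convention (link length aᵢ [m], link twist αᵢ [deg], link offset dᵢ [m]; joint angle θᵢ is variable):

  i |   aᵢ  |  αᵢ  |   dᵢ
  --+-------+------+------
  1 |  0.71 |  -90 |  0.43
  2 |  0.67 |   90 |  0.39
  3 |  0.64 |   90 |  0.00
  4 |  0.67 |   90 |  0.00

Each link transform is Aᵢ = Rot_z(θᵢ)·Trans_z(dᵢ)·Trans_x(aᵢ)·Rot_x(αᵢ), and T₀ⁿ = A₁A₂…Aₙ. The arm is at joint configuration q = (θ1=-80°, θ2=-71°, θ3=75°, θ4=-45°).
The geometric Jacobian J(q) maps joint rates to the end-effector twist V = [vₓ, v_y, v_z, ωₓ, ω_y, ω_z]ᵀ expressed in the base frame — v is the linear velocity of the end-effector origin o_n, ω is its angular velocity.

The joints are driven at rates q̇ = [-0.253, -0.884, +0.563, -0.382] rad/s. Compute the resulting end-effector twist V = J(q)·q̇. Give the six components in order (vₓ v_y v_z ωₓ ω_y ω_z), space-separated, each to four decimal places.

o_n = [1.6988, -1.1931, 1.1818]
J₁: ẑ×o_n = [1.1931, 1.6988, -0.0000], ω = ẑ
J2: z=[0.9848, 0.1736, 0.0000] o=[0.1233, -0.6992, 0.4300] → [0.1306, -0.7404, -0.7599, 0.9848, 0.1736, 0.0000]
J3: z=[-0.1642, 0.9312, 0.3256] o=[0.5452, -0.8463, 1.0635] → [0.2231, 0.3950, -1.0172, -0.1642, 0.9312, 0.3256]
J4: z=[-0.2003, -0.3546, 0.9133] o=[1.1634, -0.7921, 1.2201] → [0.3798, 0.4813, 0.2702, -0.2003, -0.3546, 0.9133]
V = J·q̇ = [-0.4368, 0.2632, -0.0041, -0.8865, 0.5062, -0.4186]

-0.4368 0.2632 -0.0041 -0.8865 0.5062 -0.4186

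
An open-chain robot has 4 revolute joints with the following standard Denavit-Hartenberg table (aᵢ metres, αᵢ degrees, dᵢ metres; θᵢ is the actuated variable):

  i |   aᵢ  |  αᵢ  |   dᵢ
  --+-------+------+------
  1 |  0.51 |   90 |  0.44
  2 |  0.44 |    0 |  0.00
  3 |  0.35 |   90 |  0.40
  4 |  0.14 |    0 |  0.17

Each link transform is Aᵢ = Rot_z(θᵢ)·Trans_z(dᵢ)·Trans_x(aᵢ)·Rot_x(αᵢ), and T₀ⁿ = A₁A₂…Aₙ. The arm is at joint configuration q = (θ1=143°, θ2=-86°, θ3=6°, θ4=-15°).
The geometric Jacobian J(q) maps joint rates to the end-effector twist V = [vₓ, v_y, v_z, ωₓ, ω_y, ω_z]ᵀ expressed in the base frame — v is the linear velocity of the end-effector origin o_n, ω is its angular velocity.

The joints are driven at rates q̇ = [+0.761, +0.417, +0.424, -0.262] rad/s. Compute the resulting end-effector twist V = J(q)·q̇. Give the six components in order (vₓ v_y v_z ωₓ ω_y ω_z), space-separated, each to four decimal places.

-0.9376 0.2262 -0.0478 0.3001 0.8269 0.8065

o_n = [-0.1465, 0.5659, -0.5063]
J₁: ẑ×o_n = [-0.5659, -0.1465, 0.0000], ω = ẑ
J2: z=[0.6018, 0.7986, 0.0000] o=[-0.4073, 0.3069, 0.4400] → [-0.7558, 0.5695, -0.0525, 0.6018, 0.7986, 0.0000]
J3: z=[0.6018, 0.7986, 0.0000] o=[-0.4318, 0.3254, 0.0011] → [-0.4052, 0.3053, -0.0832, 0.6018, 0.7986, 0.0000]
J4: z=[0.7865, -0.5927, -0.1736] o=[-0.2396, 0.6814, -0.3436] → [0.0764, 0.1118, -0.0357, 0.7865, -0.5927, -0.1736]
V = J·q̇ = [-0.9376, 0.2262, -0.0478, 0.3001, 0.8269, 0.8065]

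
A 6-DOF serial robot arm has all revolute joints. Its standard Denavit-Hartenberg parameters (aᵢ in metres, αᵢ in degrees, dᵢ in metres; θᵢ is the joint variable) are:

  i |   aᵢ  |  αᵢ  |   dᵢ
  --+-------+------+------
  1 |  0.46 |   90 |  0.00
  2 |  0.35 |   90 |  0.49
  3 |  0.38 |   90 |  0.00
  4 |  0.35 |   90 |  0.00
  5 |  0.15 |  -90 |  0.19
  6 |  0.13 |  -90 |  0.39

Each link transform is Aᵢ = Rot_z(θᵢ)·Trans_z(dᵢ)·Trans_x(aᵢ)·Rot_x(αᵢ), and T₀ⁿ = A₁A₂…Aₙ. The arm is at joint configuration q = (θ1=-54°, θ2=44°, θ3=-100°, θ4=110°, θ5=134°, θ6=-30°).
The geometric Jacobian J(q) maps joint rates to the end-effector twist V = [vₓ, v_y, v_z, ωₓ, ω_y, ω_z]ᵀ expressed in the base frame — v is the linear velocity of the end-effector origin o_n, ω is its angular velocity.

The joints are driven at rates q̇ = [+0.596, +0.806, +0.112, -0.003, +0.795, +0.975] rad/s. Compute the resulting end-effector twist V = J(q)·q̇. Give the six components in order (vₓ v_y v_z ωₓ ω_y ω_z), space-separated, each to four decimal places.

o_n = [0.5360, -0.4443, 0.2335]
J₁: ẑ×o_n = [0.4443, 0.5360, -0.0000], ω = ẑ
J2: z=[-0.8090, -0.5878, 0.0000] o=[0.2704, -0.3721, 0.0000] → [-0.1372, 0.1889, 0.2145, -0.8090, -0.5878, 0.0000]
J3: z=[0.4083, -0.5620, -0.7193] o=[0.0219, -0.8638, 0.2431] → [0.3072, -0.3658, 0.4602, 0.4083, -0.5620, -0.7193]
J4: z=[-0.5569, 0.4710, -0.6841] o=[0.2968, -0.6055, 0.1973] → [0.1273, -0.1435, -0.2024, -0.5569, 0.4710, -0.6841]
J5: z=[0.8193, 0.4467, -0.3594] o=[0.3445, -0.8717, -0.0249] → [0.2690, -0.2805, 0.2646, 0.8193, 0.4467, -0.3594]
J6: z=[0.2888, 0.2199, 0.9318] o=[0.4259, -0.6567, -0.1008] → [-0.1244, 0.0061, 0.0371, 0.2888, 0.2199, 0.9318]
V = J·q̇ = [0.2808, 0.2141, 0.4716, 0.3283, 0.0315, 1.1403]

0.2808 0.2141 0.4716 0.3283 0.0315 1.1403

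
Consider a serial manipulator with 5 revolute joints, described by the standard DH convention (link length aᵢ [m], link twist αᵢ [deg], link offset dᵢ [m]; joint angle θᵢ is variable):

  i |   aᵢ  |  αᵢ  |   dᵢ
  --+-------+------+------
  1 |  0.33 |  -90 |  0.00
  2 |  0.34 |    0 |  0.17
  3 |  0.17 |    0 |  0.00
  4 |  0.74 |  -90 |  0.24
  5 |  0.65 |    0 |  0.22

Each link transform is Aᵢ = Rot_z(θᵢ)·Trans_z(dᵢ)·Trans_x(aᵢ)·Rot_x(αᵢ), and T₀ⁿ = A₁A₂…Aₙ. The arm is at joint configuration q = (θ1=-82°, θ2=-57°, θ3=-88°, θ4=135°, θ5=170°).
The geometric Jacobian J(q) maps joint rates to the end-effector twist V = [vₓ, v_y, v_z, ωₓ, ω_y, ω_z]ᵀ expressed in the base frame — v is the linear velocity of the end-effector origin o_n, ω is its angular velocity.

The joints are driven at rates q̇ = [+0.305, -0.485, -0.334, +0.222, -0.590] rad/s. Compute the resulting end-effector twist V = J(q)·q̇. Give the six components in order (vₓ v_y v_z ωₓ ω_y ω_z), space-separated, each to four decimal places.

-0.2365 0.0922 0.0689 -0.6054 0.0184 0.8860

o_n = [0.3656, -0.4661, 0.1833]
J₁: ẑ×o_n = [0.4661, 0.3656, -0.0000], ω = ẑ
J2: z=[0.9903, 0.1392, 0.0000] o=[0.0459, -0.3268, 0.0000] → [0.0255, -0.1816, -0.1825, 0.9903, 0.1392, 0.0000]
J3: z=[0.9903, 0.1392, 0.0000] o=[0.2400, -0.4865, 0.2851] → [-0.0142, 0.1008, 0.0027, 0.9903, 0.1392, 0.0000]
J4: z=[0.9903, 0.1392, 0.0000] o=[0.2207, -0.3486, 0.3827] → [-0.0277, 0.1974, -0.1366, 0.9903, 0.1392, 0.0000]
J5: z=[0.0242, -0.1720, -0.9848] o=[0.5598, -1.0369, 0.5112] → [0.6184, 0.1992, -0.0196, 0.0242, -0.1720, -0.9848]
V = J·q̇ = [-0.2365, 0.0922, 0.0689, -0.6054, 0.0184, 0.8860]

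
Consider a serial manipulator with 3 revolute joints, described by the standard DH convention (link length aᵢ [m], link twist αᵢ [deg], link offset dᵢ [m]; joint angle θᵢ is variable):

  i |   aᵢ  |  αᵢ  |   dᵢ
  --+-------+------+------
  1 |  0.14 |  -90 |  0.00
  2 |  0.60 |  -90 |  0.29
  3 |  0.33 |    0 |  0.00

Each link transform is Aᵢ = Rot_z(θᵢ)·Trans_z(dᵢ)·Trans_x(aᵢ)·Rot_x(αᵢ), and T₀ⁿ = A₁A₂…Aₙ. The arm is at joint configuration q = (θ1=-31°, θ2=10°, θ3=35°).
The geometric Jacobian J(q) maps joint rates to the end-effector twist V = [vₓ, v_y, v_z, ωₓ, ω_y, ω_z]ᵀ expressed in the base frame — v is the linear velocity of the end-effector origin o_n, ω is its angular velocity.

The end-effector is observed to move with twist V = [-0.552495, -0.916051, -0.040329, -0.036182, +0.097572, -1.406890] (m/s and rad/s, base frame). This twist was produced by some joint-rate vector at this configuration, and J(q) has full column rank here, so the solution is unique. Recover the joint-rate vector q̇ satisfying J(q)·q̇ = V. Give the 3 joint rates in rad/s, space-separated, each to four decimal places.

-0.9460 0.0650 0.4680

o_n = [0.9066, -0.4272, -0.1511]
J₁: ẑ×o_n = [0.4272, 0.9066, -0.0000], ω = ẑ
J2: z=[0.5150, 0.8572, 0.0000] o=[0.1200, -0.0721, 0.0000] → [-0.1295, 0.0778, -0.8571, 0.5150, 0.8572, 0.0000]
J3: z=[-0.1488, 0.0894, -0.9848] o=[0.7759, -0.1279, -0.1042] → [-0.2990, -0.1357, 0.0329, -0.1488, 0.0894, -0.9848]
q̇ = J⁺·V = [-0.9460, 0.0650, 0.4680]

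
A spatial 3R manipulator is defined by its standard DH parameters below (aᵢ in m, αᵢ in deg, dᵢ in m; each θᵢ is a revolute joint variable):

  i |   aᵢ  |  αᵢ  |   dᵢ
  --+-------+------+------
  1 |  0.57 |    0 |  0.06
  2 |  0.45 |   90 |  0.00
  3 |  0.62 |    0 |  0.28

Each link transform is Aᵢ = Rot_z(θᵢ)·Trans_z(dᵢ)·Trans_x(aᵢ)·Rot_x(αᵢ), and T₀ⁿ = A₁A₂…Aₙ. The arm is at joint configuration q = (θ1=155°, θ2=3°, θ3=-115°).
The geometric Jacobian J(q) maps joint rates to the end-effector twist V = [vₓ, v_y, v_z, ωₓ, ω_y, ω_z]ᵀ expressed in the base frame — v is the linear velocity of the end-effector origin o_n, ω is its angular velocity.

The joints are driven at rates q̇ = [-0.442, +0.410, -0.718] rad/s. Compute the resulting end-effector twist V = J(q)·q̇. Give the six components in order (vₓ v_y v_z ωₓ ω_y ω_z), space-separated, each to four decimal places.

o_n = [-0.5860, 0.5709, -0.5019]
J₁: ẑ×o_n = [-0.5709, -0.5860, 0.0000], ω = ẑ
J2: z=[0.0000, 0.0000, 1.0000] o=[-0.5166, 0.2409, 0.0600] → [-0.3300, -0.0694, 0.0000, 0.0000, 0.0000, 1.0000]
J3: z=[0.3746, 0.9272, 0.0000] o=[-0.9338, 0.4095, 0.0600] → [-0.5210, 0.2105, -0.2620, 0.3746, 0.9272, 0.0000]
V = J·q̇ = [0.4911, 0.0794, 0.1881, -0.2690, -0.6657, -0.0320]

0.4911 0.0794 0.1881 -0.2690 -0.6657 -0.0320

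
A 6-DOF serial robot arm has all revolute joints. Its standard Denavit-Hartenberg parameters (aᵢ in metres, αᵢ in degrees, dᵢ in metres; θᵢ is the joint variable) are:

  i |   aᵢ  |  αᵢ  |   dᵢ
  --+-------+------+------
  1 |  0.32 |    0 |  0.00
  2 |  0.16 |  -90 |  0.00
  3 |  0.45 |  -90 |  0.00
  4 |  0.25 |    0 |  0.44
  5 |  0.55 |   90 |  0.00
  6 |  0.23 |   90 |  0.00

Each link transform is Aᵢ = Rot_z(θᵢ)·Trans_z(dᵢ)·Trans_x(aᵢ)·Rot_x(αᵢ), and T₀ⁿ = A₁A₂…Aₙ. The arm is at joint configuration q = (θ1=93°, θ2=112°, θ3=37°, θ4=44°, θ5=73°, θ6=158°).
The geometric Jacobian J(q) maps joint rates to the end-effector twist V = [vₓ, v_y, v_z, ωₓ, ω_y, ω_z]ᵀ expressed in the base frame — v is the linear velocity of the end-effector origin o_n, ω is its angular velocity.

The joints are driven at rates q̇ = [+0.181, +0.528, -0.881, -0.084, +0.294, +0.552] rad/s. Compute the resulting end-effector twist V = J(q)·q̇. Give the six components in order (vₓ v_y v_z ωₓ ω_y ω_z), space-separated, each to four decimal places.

-0.8667 -0.6545 0.1668 -0.7197 0.9130 0.2453

o_n = [-0.4202, 0.6541, -0.7072]
J₁: ẑ×o_n = [-0.6541, -0.4202, 0.0000], ω = ẑ
J2: z=[0.0000, 0.0000, 1.0000] o=[-0.0167, 0.3196, 0.0000] → [-0.3345, -0.4034, 0.0000, 0.0000, 0.0000, 1.0000]
J3: z=[0.4226, -0.9063, 0.0000] o=[-0.1618, 0.2519, 0.0000] → [0.6410, 0.2989, -0.0643, 0.4226, -0.9063, 0.0000]
J4: z=[0.5454, 0.2543, -0.7986] o=[-0.4875, 0.1001, -0.2708] → [0.3315, 0.1843, 0.2851, 0.5454, 0.2543, -0.7986]
J5: z=[0.5454, 0.2543, -0.7986] o=[-0.4510, 0.3087, -0.7304] → [0.2818, -0.0373, 0.1806, 0.5454, 0.2543, -0.7986]
J6: z=[-0.8368, 0.1107, -0.5362] o=[-0.4774, 0.8371, -0.5802] → [-0.1122, -0.1370, 0.1468, -0.8368, 0.1107, -0.5362]
V = J·q̇ = [-0.8667, -0.6545, 0.1668, -0.7197, 0.9130, 0.2453]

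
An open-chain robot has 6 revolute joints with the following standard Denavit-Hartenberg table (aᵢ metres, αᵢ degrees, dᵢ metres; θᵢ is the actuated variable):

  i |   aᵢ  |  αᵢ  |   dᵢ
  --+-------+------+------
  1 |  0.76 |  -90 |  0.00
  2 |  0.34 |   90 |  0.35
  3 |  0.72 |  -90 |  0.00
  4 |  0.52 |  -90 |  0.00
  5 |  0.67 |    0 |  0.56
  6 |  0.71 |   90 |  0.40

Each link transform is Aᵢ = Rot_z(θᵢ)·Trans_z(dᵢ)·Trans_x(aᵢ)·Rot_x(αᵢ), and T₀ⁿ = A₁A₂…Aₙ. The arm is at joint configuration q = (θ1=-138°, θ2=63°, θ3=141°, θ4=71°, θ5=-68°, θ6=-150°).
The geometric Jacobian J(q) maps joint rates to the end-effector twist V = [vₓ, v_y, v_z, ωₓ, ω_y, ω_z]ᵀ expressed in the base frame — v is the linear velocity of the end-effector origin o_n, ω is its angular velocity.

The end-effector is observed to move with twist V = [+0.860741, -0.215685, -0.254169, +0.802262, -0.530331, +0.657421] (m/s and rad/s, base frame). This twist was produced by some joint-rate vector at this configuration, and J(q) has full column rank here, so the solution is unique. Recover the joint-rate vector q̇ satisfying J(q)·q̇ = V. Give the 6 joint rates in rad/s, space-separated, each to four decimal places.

0.3780 -0.2730 -0.4450 -0.7100 -0.7660 -0.3300

o_n = [-0.2438, -0.3973, -0.5147]
J₁: ẑ×o_n = [0.3973, -0.2438, 0.0000], ω = ẑ
J2: z=[0.6691, -0.7431, 0.0000] o=[-0.5648, -0.5085, 0.0000] → [0.3825, 0.3444, 0.3130, 0.6691, -0.7431, 0.0000]
J3: z=[-0.6621, -0.5962, 0.4540] o=[-0.4453, -0.8719, -0.3029] → [-0.0892, -0.0487, -0.1941, -0.6621, -0.5962, 0.4540]
J4: z=[-0.3077, 0.7687, 0.5607] o=[0.0467, -1.0387, 0.1956] → [-0.9056, -0.3814, 0.0259, -0.3077, 0.7687, 0.5607]
J5: z=[-0.4305, 0.4131, -0.8025] o=[0.4879, -0.7847, 0.0896] → [0.0613, 0.3270, 0.1355, -0.4305, 0.4131, -0.8025]
J6: z=[-0.4305, 0.4131, -0.8025] o=[0.2687, 0.0467, -0.0626] → [-0.5431, 0.2166, 0.4028, -0.4305, 0.4131, -0.8025]
q̇ = J⁺·V = [0.3780, -0.2730, -0.4450, -0.7100, -0.7660, -0.3300]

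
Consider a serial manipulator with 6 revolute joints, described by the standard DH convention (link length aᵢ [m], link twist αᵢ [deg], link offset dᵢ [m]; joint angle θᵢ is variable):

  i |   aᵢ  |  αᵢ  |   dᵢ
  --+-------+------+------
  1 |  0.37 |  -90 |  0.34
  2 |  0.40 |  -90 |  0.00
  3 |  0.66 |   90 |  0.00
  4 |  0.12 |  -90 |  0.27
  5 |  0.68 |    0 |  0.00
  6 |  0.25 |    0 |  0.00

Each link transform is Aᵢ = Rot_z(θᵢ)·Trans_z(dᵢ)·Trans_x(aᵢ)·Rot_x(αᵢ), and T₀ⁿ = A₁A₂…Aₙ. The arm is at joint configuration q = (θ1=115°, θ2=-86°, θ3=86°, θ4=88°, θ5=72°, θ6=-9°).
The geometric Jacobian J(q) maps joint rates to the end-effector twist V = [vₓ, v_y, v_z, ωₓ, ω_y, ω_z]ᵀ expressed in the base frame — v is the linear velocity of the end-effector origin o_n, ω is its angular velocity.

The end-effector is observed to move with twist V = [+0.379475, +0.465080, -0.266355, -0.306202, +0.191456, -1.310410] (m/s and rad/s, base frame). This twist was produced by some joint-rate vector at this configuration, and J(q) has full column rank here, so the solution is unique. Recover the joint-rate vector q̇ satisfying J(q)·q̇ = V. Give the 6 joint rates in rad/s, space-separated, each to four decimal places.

-0.4440 0.4960 0.3710 -0.8620 -0.9760 0.7360

o_n = [0.3098, 1.0291, 0.1585]
J₁: ẑ×o_n = [-1.0291, 0.3098, 0.0000], ω = ẑ
J2: z=[-0.9063, -0.4226, 0.0000] o=[-0.1564, 0.3353, 0.3400] → [0.0767, -0.1644, -0.4318, -0.9063, -0.4226, 0.0000]
J3: z=[-0.4216, 0.9041, -0.0698] o=[-0.1682, 0.3606, 0.7390] → [-0.4782, -0.2781, -0.7139, -0.4216, 0.9041, -0.0698]
J4: z=[-0.0926, 0.0336, 0.9951] o=[0.4272, 0.6418, 0.7850] → [-0.4065, -0.1749, -0.0319, -0.0926, 0.0336, 0.9951]
J5: z=[-0.9162, -0.3942, -0.0720] o=[0.3554, 0.7611, 1.0456] → [0.3689, -0.8094, -0.2636, -0.9162, -0.3942, -0.0720]
J6: z=[-0.9162, -0.3942, -0.0720] o=[0.3334, 0.9323, 0.3879] → [0.0974, -0.2084, -0.0980, -0.9162, -0.3942, -0.0720]
q̇ = J⁺·V = [-0.4440, 0.4960, 0.3710, -0.8620, -0.9760, 0.7360]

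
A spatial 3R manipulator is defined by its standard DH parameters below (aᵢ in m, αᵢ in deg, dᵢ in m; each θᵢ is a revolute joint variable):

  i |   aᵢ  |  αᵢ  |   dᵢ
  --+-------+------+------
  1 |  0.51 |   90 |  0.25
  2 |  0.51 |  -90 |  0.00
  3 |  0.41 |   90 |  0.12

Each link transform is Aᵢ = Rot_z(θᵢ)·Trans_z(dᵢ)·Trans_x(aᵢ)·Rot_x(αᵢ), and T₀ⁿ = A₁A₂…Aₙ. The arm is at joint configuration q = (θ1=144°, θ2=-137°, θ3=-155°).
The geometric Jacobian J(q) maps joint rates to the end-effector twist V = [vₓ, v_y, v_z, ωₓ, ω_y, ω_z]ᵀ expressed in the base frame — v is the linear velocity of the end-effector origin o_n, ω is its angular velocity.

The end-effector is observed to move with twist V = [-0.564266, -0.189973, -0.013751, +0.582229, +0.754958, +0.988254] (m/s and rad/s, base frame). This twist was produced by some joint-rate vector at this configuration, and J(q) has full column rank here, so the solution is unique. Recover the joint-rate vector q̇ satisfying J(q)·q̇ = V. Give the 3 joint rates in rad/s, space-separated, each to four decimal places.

o_n = [-0.2951, 0.4286, 0.0678]
J₁: ẑ×o_n = [-0.4286, -0.2951, 0.0000], ω = ẑ
J2: z=[0.5878, 0.8090, 0.0000] o=[-0.4126, 0.2998, 0.2500] → [-0.1474, 0.1071, -0.0194, 0.5878, 0.8090, 0.0000]
J3: z=[-0.5517, 0.4009, -0.7314] o=[-0.1108, 0.0805, -0.0978] → [0.3209, 0.2261, -0.1182, -0.5517, 0.4009, -0.7314]
q̇ = J⁺·V = [0.9590, 0.9530, -0.0400]

0.9590 0.9530 -0.0400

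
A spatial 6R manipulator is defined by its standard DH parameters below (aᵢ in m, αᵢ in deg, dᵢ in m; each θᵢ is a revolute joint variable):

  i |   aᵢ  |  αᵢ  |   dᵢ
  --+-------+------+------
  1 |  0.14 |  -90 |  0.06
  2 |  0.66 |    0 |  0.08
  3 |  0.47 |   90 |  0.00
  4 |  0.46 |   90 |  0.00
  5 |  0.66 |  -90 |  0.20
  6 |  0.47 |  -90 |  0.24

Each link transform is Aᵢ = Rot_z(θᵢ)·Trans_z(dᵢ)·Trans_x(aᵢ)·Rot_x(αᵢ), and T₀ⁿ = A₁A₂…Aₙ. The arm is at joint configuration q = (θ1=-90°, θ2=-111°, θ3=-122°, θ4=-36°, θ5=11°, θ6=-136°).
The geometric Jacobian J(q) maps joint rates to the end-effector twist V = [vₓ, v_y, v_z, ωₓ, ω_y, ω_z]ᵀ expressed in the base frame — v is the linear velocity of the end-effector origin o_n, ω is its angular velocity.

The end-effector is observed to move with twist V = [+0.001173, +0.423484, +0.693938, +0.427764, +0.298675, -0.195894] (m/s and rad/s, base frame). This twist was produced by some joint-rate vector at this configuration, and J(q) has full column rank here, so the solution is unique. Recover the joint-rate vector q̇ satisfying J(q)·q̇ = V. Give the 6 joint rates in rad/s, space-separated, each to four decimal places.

-0.7070 0.2700 0.4170 -0.7130 0.3440 0.1700

o_n = [-0.7751, 0.3115, -0.1026]
J₁: ẑ×o_n = [-0.3115, -0.7751, 0.0000], ω = ẑ
J2: z=[1.0000, 0.0000, 0.0000] o=[0.0000, -0.1400, 0.0600] → [-0.0000, 0.1626, 0.4515, 1.0000, 0.0000, 0.0000]
J3: z=[1.0000, 0.0000, 0.0000] o=[0.0800, 0.0965, 0.6762] → [-0.0000, 0.7787, 0.2149, 1.0000, 0.0000, 0.0000]
J4: z=[0.0000, -0.7986, -0.6018] o=[0.0800, 0.3794, 0.3008] → [0.2813, 0.5146, -0.6829, 0.0000, -0.7986, -0.6018]
J5: z=[-0.8090, -0.3537, 0.4694] o=[-0.1904, 0.6033, 0.0036] → [0.1746, -0.3604, 0.0293, -0.8090, -0.3537, 0.4694]
J6: z=[0.1122, -0.8769, -0.4675] o=[-0.7330, 0.7475, -0.3969] → [-0.4619, -0.0133, -0.0859, 0.1122, -0.8769, -0.4675]
q̇ = J⁺·V = [-0.7070, 0.2700, 0.4170, -0.7130, 0.3440, 0.1700]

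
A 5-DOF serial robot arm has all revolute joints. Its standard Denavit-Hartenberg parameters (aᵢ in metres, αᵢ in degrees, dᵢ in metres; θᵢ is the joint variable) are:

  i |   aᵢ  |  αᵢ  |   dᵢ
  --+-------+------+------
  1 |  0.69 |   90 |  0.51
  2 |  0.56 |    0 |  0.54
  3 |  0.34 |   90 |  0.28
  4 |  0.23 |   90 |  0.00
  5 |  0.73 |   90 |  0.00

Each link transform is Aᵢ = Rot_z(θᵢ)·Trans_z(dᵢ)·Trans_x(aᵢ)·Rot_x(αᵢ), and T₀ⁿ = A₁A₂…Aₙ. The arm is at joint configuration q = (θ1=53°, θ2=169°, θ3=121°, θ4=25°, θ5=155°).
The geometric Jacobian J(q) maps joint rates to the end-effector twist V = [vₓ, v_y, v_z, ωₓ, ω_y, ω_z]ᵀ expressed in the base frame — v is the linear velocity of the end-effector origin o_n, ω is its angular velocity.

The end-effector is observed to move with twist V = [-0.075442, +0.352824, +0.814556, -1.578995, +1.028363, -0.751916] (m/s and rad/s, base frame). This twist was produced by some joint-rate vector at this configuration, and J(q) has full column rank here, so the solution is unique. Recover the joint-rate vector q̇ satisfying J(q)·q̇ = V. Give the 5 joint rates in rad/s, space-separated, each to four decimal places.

-0.3110 -0.1800 -0.9060 0.2720 0.8760

o_n = [0.4086, -0.5172, 0.5594]
J₁: ẑ×o_n = [0.5172, 0.4086, -0.0000], ω = ẑ
J2: z=[0.7986, -0.6018, 0.0000] o=[0.4153, 0.5511, 0.5100] → [-0.0297, -0.0395, -0.8571, 0.7986, -0.6018, 0.0000]
J3: z=[0.7986, -0.6018, 0.0000] o=[0.5157, -0.2129, 0.6169] → [0.0346, 0.0459, -0.3074, 0.7986, -0.6018, 0.0000]
J4: z=[-0.5655, -0.7505, -0.3420] o=[0.8093, -0.2886, 0.2974] → [-0.2749, 0.2852, -0.1714, -0.5655, -0.7505, -0.3420]
J5: z=[-0.6368, 0.6609, -0.3971] o=[0.9298, -0.2901, 0.1015] → [0.2125, 0.4986, 0.4890, -0.6368, 0.6609, -0.3971]
q̇ = J⁺·V = [-0.3110, -0.1800, -0.9060, 0.2720, 0.8760]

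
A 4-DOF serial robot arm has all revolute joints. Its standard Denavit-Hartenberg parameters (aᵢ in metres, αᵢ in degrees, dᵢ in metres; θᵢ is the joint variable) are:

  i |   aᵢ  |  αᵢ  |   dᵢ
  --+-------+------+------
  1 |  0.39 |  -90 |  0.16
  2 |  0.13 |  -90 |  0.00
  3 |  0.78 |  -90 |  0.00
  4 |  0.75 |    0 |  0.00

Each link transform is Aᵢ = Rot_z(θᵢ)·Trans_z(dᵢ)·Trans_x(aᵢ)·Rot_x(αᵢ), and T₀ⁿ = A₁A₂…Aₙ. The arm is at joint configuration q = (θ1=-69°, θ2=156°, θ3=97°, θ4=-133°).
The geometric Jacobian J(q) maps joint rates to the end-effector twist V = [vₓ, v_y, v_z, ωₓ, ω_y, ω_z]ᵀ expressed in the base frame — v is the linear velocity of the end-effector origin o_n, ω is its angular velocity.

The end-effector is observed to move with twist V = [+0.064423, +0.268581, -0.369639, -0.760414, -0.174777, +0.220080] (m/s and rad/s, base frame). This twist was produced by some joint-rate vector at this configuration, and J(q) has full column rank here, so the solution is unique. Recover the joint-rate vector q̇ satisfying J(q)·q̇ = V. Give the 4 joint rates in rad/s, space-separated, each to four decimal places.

0.5260 -0.7450 -0.2350 -0.2260

o_n = [-0.2208, -0.1684, 0.6215]
J₁: ẑ×o_n = [0.1684, -0.2208, 0.0000], ω = ẑ
J2: z=[0.9336, 0.3584, 0.0000] o=[0.1398, -0.3641, 0.1600] → [0.1654, -0.4309, 0.3120, 0.9336, 0.3584, 0.0000]
J3: z=[-0.1458, 0.3797, 0.9135] o=[0.0972, -0.2532, 0.1071] → [0.1178, -0.2156, 0.1084, -0.1458, 0.3797, 0.9135]
J4: z=[0.4387, -0.8028, 0.4037] o=[-0.5944, -0.6117, 0.1458] → [-0.5609, -0.0579, 0.4945, 0.4387, -0.8028, 0.4037]
q̇ = J⁺·V = [0.5260, -0.7450, -0.2350, -0.2260]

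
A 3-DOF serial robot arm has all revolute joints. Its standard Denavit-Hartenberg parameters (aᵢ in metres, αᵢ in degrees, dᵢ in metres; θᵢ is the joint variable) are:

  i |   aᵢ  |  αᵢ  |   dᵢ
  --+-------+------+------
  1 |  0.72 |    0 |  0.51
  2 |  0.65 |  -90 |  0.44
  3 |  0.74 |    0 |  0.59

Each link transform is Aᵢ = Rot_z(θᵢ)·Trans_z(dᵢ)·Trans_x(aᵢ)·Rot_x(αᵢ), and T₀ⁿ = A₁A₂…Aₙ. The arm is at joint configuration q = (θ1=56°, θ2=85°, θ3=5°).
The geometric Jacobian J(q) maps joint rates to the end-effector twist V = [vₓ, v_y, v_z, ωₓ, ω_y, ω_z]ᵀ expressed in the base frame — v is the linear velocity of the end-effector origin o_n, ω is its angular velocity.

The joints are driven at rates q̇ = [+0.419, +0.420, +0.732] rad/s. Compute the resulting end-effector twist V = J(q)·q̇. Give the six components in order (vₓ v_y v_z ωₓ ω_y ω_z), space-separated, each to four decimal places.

-0.5612 -1.0770 -0.5396 -0.4607 -0.5689 0.8390

o_n = [-1.0467, 1.0114, 0.8855]
J₁: ẑ×o_n = [-1.0114, -1.0467, 0.0000], ω = ẑ
J2: z=[0.0000, 0.0000, 1.0000] o=[0.4026, 0.5969, 0.5100] → [-0.4145, -1.4493, 0.0000, 0.0000, 0.0000, 1.0000]
J3: z=[-0.6293, -0.7771, 0.0000] o=[-0.1025, 1.0060, 0.9500] → [0.0501, -0.0406, -0.7372, -0.6293, -0.7771, 0.0000]
V = J·q̇ = [-0.5612, -1.0770, -0.5396, -0.4607, -0.5689, 0.8390]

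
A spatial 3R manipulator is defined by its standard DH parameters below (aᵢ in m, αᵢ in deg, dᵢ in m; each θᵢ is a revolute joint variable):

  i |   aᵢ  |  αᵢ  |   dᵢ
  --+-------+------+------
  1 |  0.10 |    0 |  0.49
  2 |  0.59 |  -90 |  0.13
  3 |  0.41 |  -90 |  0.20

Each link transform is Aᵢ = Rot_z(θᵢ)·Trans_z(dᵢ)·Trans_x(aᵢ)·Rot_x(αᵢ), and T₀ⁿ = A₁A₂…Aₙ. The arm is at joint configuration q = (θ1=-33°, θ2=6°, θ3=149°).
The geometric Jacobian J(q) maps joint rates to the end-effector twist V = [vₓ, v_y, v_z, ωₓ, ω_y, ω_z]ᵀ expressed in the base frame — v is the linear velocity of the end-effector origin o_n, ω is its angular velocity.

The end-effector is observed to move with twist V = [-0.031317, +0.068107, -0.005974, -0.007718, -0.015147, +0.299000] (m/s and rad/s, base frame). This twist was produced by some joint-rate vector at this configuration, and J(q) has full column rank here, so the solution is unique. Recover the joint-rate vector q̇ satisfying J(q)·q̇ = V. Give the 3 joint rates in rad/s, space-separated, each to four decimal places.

-0.2500 0.5490 -0.0170

o_n = [0.3872, 0.0154, 0.4088]
J₁: ẑ×o_n = [-0.0154, 0.3872, 0.0000], ω = ẑ
J2: z=[0.0000, 0.0000, 1.0000] o=[0.0839, -0.0545, 0.4900] → [-0.0699, 0.3034, 0.0000, 0.0000, 0.0000, 1.0000]
J3: z=[0.4540, 0.8910, 0.0000] o=[0.6096, -0.3223, 0.6200] → [-0.1881, 0.0959, 0.3514, 0.4540, 0.8910, 0.0000]
q̇ = J⁺·V = [-0.2500, 0.5490, -0.0170]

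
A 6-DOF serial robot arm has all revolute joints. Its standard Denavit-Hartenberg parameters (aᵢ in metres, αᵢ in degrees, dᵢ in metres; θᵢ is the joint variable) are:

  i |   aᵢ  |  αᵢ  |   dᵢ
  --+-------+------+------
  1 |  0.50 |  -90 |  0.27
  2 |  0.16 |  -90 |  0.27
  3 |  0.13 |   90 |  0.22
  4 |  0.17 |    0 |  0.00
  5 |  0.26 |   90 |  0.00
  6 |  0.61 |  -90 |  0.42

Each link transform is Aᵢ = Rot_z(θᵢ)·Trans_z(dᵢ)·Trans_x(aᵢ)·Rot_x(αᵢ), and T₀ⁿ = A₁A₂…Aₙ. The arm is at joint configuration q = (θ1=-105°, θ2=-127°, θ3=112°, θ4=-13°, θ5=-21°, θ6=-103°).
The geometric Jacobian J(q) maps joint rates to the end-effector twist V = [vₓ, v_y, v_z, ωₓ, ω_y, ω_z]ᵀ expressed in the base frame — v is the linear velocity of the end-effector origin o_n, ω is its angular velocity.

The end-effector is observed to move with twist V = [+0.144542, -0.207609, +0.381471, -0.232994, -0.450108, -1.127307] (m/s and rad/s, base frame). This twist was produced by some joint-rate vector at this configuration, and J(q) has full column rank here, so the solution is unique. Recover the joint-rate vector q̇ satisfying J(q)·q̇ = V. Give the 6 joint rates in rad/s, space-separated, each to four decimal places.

-0.1070 -0.2560 -0.6340 -0.5810 -0.5060 -0.5010

o_n = [0.1791, -0.6528, -0.2325]
J₁: ẑ×o_n = [0.6528, 0.1791, -0.0000], ω = ẑ
J2: z=[0.9659, -0.2588, 0.0000] o=[-0.1294, -0.4830, 0.2700] → [0.1300, 0.4853, -0.0843, 0.9659, -0.2588, 0.0000]
J3: z=[-0.2067, -0.7714, 0.6018] o=[0.1563, -0.4598, 0.3978] → [0.6023, -0.1166, 0.0574, -0.2067, -0.7714, 0.6018]
J4: z=[-0.2174, 0.6359, 0.7405] o=[-0.0132, -0.6267, 0.4913] → [-0.4409, -0.0150, -0.1166, -0.2174, 0.6359, 0.7405]
J5: z=[-0.2174, 0.6359, 0.7405] o=[-0.1633, -0.5935, 0.4187] → [-0.3701, 0.1119, -0.2048, -0.2174, 0.6359, 0.7405]
J6: z=[0.7048, 0.6271, -0.3316] o=[-0.3389, -0.4765, 0.2667] → [-0.3715, 0.1801, -0.4490, 0.7048, 0.6271, -0.3316]
q̇ = J⁺·V = [-0.1070, -0.2560, -0.6340, -0.5810, -0.5060, -0.5010]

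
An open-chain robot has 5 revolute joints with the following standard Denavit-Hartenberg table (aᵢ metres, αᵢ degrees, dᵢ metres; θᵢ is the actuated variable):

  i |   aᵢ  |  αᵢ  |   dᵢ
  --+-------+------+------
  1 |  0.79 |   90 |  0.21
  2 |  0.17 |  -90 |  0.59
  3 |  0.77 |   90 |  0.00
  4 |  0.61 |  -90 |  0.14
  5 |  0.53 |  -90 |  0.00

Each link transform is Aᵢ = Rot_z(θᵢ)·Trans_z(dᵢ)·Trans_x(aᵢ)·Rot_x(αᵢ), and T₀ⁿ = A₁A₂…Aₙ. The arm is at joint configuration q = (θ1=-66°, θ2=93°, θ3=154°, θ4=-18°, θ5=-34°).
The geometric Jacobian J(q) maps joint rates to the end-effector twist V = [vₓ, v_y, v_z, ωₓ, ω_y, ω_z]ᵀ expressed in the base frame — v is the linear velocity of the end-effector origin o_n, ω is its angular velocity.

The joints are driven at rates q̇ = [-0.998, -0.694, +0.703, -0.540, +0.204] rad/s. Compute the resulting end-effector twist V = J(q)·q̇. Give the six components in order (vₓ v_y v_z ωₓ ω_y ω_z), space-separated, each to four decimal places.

-1.9569 -1.2361 -0.9933 -0.1422 0.9004 -1.3379

o_n = [1.0065, -0.8414, -0.9991]
J₁: ẑ×o_n = [0.8414, 1.0065, -0.0000], ω = ẑ
J2: z=[-0.9135, -0.4067, 0.0000] o=[0.3213, -0.7217, 0.2100] → [0.4918, -1.1046, 0.3881, -0.9135, -0.4067, 0.0000]
J3: z=[-0.4062, 0.9123, -0.0523] o=[-0.2213, -0.9535, 0.3798] → [-1.2521, -0.6243, -1.1657, -0.4062, 0.9123, -0.0523]
J4: z=[0.8118, 0.3865, 0.4378] o=[0.1018, -0.8493, -0.3114] → [-0.2693, 0.9544, -0.3433, 0.8118, 0.3865, 0.4378]
J5: z=[-0.2566, 0.9095, -0.3271] o=[0.5354, -0.8887, -0.7609] → [-0.2012, -0.2152, -0.4406, -0.2566, 0.9095, -0.3271]
V = J·q̇ = [-1.9569, -1.2361, -0.9933, -0.1422, 0.9004, -1.3379]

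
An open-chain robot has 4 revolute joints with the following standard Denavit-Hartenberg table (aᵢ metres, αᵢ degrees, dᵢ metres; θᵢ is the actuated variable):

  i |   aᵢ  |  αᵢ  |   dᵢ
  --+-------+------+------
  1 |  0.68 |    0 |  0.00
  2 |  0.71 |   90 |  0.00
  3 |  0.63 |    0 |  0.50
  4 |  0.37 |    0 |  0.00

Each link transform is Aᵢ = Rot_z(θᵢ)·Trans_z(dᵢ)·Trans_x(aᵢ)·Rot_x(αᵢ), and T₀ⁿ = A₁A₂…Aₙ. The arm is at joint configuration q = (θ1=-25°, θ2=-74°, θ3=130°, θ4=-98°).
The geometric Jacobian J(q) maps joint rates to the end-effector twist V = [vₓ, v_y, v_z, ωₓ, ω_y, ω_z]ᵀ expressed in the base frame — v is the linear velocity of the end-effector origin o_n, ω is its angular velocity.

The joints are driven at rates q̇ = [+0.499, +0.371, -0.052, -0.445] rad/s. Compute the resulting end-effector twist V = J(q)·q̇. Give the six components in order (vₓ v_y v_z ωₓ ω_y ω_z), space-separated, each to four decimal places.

0.5879 -0.3274 -0.1349 0.4909 -0.0777 0.8700

o_n = [0.0256, -0.8204, 0.6787]
J₁: ẑ×o_n = [0.8204, 0.0256, -0.0000], ω = ẑ
J2: z=[0.0000, 0.0000, 1.0000] o=[0.6163, -0.2874, 0.0000] → [0.5330, -0.5906, 0.0000, 0.0000, 0.0000, 1.0000]
J3: z=[-0.9877, 0.1564, 0.0000] o=[0.5052, -0.9886, 0.0000] → [0.1062, 0.6703, -0.0912, -0.9877, 0.1564, 0.0000]
J4: z=[-0.9877, 0.1564, 0.0000] o=[0.0747, -0.5105, 0.4826] → [0.0307, 0.1937, 0.3138, -0.9877, 0.1564, 0.0000]
V = J·q̇ = [0.5879, -0.3274, -0.1349, 0.4909, -0.0777, 0.8700]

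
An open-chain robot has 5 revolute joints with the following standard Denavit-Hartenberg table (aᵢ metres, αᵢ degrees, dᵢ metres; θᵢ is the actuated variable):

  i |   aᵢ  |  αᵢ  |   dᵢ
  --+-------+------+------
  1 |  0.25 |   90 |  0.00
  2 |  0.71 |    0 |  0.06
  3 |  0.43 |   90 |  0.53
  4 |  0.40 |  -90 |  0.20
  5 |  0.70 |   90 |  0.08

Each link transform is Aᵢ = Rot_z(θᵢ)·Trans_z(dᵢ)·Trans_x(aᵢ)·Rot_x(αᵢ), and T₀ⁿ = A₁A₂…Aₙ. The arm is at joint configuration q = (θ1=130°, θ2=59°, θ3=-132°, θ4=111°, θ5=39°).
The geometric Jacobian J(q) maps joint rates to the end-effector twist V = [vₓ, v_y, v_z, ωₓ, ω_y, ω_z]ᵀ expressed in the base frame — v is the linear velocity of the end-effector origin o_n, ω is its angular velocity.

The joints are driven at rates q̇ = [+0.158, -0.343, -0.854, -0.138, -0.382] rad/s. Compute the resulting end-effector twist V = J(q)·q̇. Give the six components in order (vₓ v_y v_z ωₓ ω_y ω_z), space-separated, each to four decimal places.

-0.1443 0.2959 -0.5223 -0.9639 -0.5005 -0.1427

o_n = [0.5583, 1.5790, 0.6626]
J₁: ẑ×o_n = [-1.5790, 0.5583, 0.0000], ω = ẑ
J2: z=[0.7660, 0.6428, 0.0000] o=[-0.1607, 0.1915, 0.0000] → [0.4259, -0.5076, 0.6007, 0.7660, 0.6428, 0.0000]
J3: z=[0.7660, 0.6428, 0.0000] o=[-0.3498, 0.5102, 0.6086] → [0.0347, -0.0414, 0.2350, 0.7660, 0.6428, 0.0000]
J4: z=[0.6147, -0.7326, -0.2924] o=[-0.0246, 0.9472, 0.1974] → [-0.1561, -0.4564, 0.8154, 0.6147, -0.7326, -0.2924]
J5: z=[-0.0991, -0.4394, 0.8928] o=[0.4114, 1.0086, 0.2760] → [-0.6791, 0.1695, 0.0081, -0.0991, -0.4394, 0.8928]
V = J·q̇ = [-0.1443, 0.2959, -0.5223, -0.9639, -0.5005, -0.1427]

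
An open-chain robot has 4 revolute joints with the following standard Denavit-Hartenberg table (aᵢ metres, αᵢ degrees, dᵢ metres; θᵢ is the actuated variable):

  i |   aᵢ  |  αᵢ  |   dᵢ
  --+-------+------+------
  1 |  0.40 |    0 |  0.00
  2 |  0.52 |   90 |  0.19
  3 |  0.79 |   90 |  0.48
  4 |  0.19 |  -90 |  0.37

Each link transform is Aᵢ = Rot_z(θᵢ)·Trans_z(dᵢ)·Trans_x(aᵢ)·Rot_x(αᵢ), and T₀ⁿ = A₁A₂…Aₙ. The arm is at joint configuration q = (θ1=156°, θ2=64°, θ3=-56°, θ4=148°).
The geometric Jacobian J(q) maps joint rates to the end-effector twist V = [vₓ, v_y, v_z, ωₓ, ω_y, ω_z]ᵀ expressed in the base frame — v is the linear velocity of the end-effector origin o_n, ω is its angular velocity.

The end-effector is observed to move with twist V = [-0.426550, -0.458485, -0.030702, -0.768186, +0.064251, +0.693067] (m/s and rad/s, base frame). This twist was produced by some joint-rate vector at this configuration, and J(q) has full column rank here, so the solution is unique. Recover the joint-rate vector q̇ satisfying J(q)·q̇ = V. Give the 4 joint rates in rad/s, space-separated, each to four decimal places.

0.0020 0.3220 0.5430 -0.6600

o_n = [-1.1714, 0.2444, -0.5383]
J₁: ẑ×o_n = [-0.2444, -1.1714, 0.0000], ω = ẑ
J2: z=[0.0000, 0.0000, 1.0000] o=[-0.3654, 0.1627, 0.0000] → [-0.0817, -0.8060, 0.0000, 0.0000, 0.0000, 1.0000]
J3: z=[-0.6428, 0.7660, 0.0000] o=[-0.7638, -0.1716, 0.1900] → [-0.5579, -0.4681, 0.0449, -0.6428, 0.7660, 0.0000]
J4: z=[0.6351, 0.5329, -0.5592] o=[-1.4107, -0.0878, -0.4649] → [0.1467, -0.0872, 0.0835, 0.6351, 0.5329, -0.5592]
q̇ = J⁺·V = [0.0020, 0.3220, 0.5430, -0.6600]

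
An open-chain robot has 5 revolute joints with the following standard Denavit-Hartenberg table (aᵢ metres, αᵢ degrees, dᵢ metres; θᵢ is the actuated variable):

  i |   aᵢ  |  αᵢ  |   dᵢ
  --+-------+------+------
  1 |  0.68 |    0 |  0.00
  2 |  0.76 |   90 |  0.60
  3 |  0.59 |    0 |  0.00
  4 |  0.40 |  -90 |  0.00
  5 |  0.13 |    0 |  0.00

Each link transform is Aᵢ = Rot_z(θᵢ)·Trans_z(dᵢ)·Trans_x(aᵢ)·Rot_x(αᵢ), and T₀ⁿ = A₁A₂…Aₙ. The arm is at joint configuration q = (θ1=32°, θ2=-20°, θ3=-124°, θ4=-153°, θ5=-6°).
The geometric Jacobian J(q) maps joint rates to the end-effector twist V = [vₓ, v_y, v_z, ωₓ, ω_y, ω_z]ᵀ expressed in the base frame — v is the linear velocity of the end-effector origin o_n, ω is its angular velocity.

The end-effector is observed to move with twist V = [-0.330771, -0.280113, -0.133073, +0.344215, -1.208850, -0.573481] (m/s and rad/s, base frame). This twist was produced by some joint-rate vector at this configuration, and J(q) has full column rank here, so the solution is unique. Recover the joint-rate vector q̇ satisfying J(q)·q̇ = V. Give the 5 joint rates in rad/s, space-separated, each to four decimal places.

0.1320 -0.6950 0.6450 0.6090 -0.0860

o_n = [1.0633, 0.4499, 0.6362]
J₁: ẑ×o_n = [-0.4499, 1.0633, 0.0000], ω = ẑ
J2: z=[0.0000, 0.0000, 1.0000] o=[0.5767, 0.3603, 0.0000] → [-0.0895, 0.4866, 0.0000, 0.0000, 0.0000, 1.0000]
J3: z=[0.2079, -0.9781, 0.0000] o=[1.3201, 0.5184, 0.6000] → [-0.0354, -0.0075, -0.2654, 0.2079, -0.9781, 0.0000]
J4: z=[0.2079, -0.9781, 0.0000] o=[0.9974, 0.4498, 0.1109] → [-0.5139, -0.1092, 0.0645, 0.2079, -0.9781, 0.0000]
J5: z=[-0.9709, -0.2064, 0.1219] o=[1.0450, 0.4599, 0.5079] → [-0.0253, 0.1268, 0.0135, -0.9709, -0.2064, 0.1219]
q̇ = J⁺·V = [0.1320, -0.6950, 0.6450, 0.6090, -0.0860]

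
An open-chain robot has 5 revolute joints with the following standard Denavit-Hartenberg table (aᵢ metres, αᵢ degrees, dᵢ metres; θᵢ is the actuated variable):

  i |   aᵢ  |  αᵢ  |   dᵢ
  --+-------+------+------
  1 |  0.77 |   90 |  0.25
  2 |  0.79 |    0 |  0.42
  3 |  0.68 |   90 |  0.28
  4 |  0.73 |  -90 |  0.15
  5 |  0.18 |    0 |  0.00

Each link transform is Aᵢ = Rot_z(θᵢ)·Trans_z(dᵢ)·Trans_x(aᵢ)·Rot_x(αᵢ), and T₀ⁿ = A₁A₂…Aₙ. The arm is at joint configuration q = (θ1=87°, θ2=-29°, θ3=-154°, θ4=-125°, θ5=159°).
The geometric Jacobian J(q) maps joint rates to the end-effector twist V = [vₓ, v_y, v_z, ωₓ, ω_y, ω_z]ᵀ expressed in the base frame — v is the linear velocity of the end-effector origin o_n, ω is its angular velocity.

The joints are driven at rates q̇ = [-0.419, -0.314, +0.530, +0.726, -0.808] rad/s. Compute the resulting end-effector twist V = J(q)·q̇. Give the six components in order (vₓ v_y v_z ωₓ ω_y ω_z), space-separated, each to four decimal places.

o_n = [0.2973, 1.0942, -0.0289]
J₁: ẑ×o_n = [-1.0942, 0.2973, 0.0000], ω = ẑ
J2: z=[0.9986, -0.0523, 0.0000] o=[0.0403, 0.7689, 0.2500] → [0.0146, 0.2785, 0.3382, 0.9986, -0.0523, 0.0000]
J3: z=[0.9986, -0.0523, 0.0000] o=[0.4959, 1.4370, -0.1330] → [-0.0054, -0.1040, -0.3527, 0.9986, -0.0523, 0.0000]
J4: z=[0.0027, 0.0523, 0.9986] o=[0.7400, 0.7442, -0.0974] → [-0.3459, -0.4422, 0.0241, 0.0027, 0.0523, 0.9986]
J5: z=[-0.6156, -0.7869, 0.0429] o=[0.1651, 1.2009, 0.0305] → [0.0513, -0.0309, 0.1698, -0.6156, -0.7869, 0.0429]
V = J·q̇ = [0.1584, -0.5632, -0.4128, 0.7151, 0.6624, 0.2714]

0.1584 -0.5632 -0.4128 0.7151 0.6624 0.2714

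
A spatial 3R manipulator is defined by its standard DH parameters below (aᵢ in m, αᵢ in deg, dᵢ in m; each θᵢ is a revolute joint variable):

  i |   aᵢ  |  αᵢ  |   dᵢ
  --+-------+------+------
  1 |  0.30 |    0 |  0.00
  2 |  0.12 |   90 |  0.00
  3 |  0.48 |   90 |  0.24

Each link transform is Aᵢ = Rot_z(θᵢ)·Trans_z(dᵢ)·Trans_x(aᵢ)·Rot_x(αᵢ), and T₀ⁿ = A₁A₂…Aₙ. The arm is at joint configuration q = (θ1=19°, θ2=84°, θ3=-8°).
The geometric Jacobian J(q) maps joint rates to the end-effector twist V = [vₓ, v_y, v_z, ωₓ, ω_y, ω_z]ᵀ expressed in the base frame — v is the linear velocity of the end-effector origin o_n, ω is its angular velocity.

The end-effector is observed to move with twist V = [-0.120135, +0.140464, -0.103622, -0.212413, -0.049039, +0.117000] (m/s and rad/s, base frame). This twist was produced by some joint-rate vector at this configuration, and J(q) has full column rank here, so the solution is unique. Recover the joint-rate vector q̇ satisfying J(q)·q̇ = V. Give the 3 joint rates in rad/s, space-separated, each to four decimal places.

0.5040 -0.3870 -0.2180

o_n = [0.3836, 0.7317, -0.0668]
J₁: ẑ×o_n = [-0.7317, 0.3836, 0.0000], ω = ẑ
J2: z=[0.0000, 0.0000, 1.0000] o=[0.2837, 0.0977, 0.0000] → [-0.6341, 0.0999, 0.0000, 0.0000, 0.0000, 1.0000]
J3: z=[0.9744, 0.2250, 0.0000] o=[0.2567, 0.2146, 0.0000] → [-0.0150, 0.0651, 0.4753, 0.9744, 0.2250, 0.0000]
q̇ = J⁺·V = [0.5040, -0.3870, -0.2180]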